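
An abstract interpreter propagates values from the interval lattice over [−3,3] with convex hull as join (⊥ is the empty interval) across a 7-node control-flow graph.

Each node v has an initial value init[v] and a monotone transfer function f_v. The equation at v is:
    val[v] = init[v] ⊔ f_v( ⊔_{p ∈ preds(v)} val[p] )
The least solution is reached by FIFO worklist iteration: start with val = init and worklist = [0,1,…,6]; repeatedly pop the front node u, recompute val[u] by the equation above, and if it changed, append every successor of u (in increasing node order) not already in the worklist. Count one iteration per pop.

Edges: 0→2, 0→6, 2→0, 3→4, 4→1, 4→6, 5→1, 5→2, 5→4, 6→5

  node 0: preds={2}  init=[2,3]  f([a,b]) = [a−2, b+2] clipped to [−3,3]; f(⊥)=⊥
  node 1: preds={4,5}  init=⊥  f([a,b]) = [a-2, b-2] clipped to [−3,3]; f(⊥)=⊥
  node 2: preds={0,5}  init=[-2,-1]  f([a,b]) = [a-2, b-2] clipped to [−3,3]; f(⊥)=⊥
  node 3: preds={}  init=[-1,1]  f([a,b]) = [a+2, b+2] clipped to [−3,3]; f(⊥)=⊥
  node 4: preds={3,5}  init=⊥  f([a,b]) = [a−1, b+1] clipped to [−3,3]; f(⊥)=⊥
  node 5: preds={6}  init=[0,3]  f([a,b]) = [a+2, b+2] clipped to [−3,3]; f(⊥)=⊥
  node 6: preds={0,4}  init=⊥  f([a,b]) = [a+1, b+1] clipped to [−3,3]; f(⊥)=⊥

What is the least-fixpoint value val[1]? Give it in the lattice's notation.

[-3,1]

Iteration log — 10 steps:
  step 1. node 0  ⊔preds=[-2,-1]  new=[-3,3]  old=[2,3]  +wl: 
  step 2. node 1  ⊔preds=[0,3]  new=[-2,1]  old=⊥  +wl: 
  step 3. node 2  ⊔preds=[-3,3]  new=[-3,1]  old=[-2,-1]  +wl: 0
  step 4. node 3  ⊔preds=⊥  new=[-1,1]  stable
  step 5. node 4  ⊔preds=[-1,3]  new=[-2,3]  old=⊥  +wl: 1
  step 6. node 5  ⊔preds=⊥  new=[0,3]  stable
  step 7. node 6  ⊔preds=[-3,3]  new=[-2,3]  old=⊥  +wl: 5
  step 8. node 0  ⊔preds=[-3,1]  new=[-3,3]  stable
  step 9. node 1  ⊔preds=[-2,3]  new=[-3,1]  old=[-2,1]  +wl: 
  step 10. node 5  ⊔preds=[-2,3]  new=[0,3]  stable

Least fixpoint reached:
  node 0: [-3,3]
  node 1: [-3,1]
  node 2: [-3,1]
  node 3: [-1,1]
  node 4: [-2,3]
  node 5: [0,3]
  node 6: [-2,3]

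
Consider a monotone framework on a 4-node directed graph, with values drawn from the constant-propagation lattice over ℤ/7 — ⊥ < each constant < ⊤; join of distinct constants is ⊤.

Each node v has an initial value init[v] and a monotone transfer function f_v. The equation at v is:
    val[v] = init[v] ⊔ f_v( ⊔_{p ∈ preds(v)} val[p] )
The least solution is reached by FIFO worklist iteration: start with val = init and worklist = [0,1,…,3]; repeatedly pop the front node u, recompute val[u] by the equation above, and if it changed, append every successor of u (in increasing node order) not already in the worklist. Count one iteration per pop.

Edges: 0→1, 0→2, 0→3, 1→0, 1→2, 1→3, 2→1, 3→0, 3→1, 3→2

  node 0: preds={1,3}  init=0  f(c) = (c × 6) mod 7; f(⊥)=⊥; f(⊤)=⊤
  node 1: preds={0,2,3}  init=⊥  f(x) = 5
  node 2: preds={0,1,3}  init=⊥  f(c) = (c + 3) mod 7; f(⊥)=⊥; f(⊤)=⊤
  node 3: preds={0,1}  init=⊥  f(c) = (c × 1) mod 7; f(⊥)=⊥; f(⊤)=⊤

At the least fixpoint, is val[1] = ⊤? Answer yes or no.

no

Worklist (8 pops):
  #1 pop 0: in=⊥ → 0 (no change)
  #2 pop 1: in=0 → 5 (was ⊥); enqueue [0]
  #3 pop 2: in=⊤ → ⊤ (was ⊥); enqueue [1]
  #4 pop 3: in=⊤ → ⊤ (was ⊥); enqueue [2]
  #5 pop 0: in=⊤ → ⊤ (was 0); enqueue [3]
  #6 pop 1: in=⊤ → 5 (no change)
  #7 pop 2: in=⊤ → ⊤ (no change)
  #8 pop 3: in=⊤ → ⊤ (no change)

Fixpoint:
  val[0] = ⊤
  val[1] = 5
  val[2] = ⊤
  val[3] = ⊤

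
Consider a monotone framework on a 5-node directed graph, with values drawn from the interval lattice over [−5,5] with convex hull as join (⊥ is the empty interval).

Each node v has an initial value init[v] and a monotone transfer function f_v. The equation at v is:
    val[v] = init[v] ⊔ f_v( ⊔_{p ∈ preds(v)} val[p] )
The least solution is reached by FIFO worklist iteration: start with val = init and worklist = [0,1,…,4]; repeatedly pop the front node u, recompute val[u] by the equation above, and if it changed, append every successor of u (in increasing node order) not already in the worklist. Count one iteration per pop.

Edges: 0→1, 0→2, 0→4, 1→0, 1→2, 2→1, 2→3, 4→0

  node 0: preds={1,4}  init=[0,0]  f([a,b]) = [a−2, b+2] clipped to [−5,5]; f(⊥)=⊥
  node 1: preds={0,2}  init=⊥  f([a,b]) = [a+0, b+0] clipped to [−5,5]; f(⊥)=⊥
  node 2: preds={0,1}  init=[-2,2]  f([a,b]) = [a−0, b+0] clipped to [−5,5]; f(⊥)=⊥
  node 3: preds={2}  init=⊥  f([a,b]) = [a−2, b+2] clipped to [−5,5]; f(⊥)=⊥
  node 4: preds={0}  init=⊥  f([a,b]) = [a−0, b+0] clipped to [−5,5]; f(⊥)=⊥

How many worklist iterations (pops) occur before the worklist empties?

17

Worklist (17 pops):
  #1 pop 0: in=⊥ → [0,0] (no change)
  #2 pop 1: in=[-2,2] → [-2,2] (was ⊥); enqueue [0]
  #3 pop 2: in=[-2,2] → [-2,2] (no change)
  #4 pop 3: in=[-2,2] → [-4,4] (was ⊥); enqueue []
  #5 pop 4: in=[0,0] → [0,0] (was ⊥); enqueue []
  #6 pop 0: in=[-2,2] → [-4,4] (was [0,0]); enqueue [1,2,4]
  #7 pop 1: in=[-4,4] → [-4,4] (was [-2,2]); enqueue [0]
  #8 pop 2: in=[-4,4] → [-4,4] (was [-2,2]); enqueue [1,3]
  #9 pop 4: in=[-4,4] → [-4,4] (was [0,0]); enqueue []
  #10 pop 0: in=[-4,4] → [-5,5] (was [-4,4]); enqueue [2,4]
  #11 pop 1: in=[-5,5] → [-5,5] (was [-4,4]); enqueue [0]
  #12 pop 3: in=[-4,4] → [-5,5] (was [-4,4]); enqueue []
  #13 pop 2: in=[-5,5] → [-5,5] (was [-4,4]); enqueue [1,3]
  #14 pop 4: in=[-5,5] → [-5,5] (was [-4,4]); enqueue []
  #15 pop 0: in=[-5,5] → [-5,5] (no change)
  #16 pop 1: in=[-5,5] → [-5,5] (no change)
  #17 pop 3: in=[-5,5] → [-5,5] (no change)

Fixpoint:
  val[0] = [-5,5]
  val[1] = [-5,5]
  val[2] = [-5,5]
  val[3] = [-5,5]
  val[4] = [-5,5]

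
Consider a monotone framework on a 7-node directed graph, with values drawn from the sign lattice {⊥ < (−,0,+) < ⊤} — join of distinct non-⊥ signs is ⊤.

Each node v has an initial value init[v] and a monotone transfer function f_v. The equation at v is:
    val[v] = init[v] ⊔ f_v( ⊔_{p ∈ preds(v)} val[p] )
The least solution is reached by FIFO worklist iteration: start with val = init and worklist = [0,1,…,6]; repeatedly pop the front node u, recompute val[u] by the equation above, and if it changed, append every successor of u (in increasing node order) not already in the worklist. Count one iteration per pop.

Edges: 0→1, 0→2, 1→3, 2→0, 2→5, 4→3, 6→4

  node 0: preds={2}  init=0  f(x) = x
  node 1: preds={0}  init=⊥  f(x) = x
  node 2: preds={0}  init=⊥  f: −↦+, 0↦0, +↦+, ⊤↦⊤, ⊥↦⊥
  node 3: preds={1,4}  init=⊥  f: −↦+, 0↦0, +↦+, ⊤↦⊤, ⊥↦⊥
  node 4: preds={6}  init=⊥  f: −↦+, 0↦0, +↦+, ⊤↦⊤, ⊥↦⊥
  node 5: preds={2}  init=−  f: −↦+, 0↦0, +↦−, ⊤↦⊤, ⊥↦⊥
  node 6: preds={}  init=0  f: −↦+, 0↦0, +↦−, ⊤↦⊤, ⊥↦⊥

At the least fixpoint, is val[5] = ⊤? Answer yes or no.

yes

Worklist (9 pops):
  #1 pop 0: in=⊥ → 0 (no change)
  #2 pop 1: in=0 → 0 (was ⊥); enqueue []
  #3 pop 2: in=0 → 0 (was ⊥); enqueue [0]
  #4 pop 3: in=0 → 0 (was ⊥); enqueue []
  #5 pop 4: in=0 → 0 (was ⊥); enqueue [3]
  #6 pop 5: in=0 → ⊤ (was −); enqueue []
  #7 pop 6: in=⊥ → 0 (no change)
  #8 pop 0: in=0 → 0 (no change)
  #9 pop 3: in=0 → 0 (no change)

Fixpoint:
  val[0] = 0
  val[1] = 0
  val[2] = 0
  val[3] = 0
  val[4] = 0
  val[5] = ⊤
  val[6] = 0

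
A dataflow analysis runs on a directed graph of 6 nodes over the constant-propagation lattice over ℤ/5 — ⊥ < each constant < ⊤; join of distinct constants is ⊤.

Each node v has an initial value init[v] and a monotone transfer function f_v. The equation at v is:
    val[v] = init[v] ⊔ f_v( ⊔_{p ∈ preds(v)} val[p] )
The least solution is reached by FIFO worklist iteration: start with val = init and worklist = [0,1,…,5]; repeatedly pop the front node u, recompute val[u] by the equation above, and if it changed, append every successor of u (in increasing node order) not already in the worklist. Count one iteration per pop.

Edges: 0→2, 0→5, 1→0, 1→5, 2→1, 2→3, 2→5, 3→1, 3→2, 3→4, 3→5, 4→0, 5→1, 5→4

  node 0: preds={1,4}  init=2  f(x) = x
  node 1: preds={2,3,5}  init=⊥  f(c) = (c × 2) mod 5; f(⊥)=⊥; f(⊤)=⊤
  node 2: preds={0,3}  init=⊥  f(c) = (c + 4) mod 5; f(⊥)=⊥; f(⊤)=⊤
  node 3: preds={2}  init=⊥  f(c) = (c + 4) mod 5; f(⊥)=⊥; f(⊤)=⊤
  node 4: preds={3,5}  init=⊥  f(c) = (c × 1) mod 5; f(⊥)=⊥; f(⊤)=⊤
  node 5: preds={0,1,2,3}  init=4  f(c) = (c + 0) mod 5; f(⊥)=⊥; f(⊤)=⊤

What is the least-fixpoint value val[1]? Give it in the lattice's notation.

⊤

Iteration log — 18 steps:
  step 1. node 0  ⊔preds=⊥  new=2  stable
  step 2. node 1  ⊔preds=4  new=3  old=⊥  +wl: 0
  step 3. node 2  ⊔preds=2  new=1  old=⊥  +wl: 1
  step 4. node 3  ⊔preds=1  new=0  old=⊥  +wl: 2
  step 5. node 4  ⊔preds=⊤  new=⊤  old=⊥  +wl: 
  step 6. node 5  ⊔preds=⊤  new=⊤  old=4  +wl: 4
  step 7. node 0  ⊔preds=⊤  new=⊤  old=2  +wl: 5
  step 8. node 1  ⊔preds=⊤  new=⊤  old=3  +wl: 0
  step 9. node 2  ⊔preds=⊤  new=⊤  old=1  +wl: 1,3
  step 10. node 4  ⊔preds=⊤  new=⊤  stable
  step 11. node 5  ⊔preds=⊤  new=⊤  stable
  step 12. node 0  ⊔preds=⊤  new=⊤  stable
  step 13. node 1  ⊔preds=⊤  new=⊤  stable
  step 14. node 3  ⊔preds=⊤  new=⊤  old=0  +wl: 1,2,4,5
  step 15. node 1  ⊔preds=⊤  new=⊤  stable
  step 16. node 2  ⊔preds=⊤  new=⊤  stable
  step 17. node 4  ⊔preds=⊤  new=⊤  stable
  step 18. node 5  ⊔preds=⊤  new=⊤  stable

Least fixpoint reached:
  node 0: ⊤
  node 1: ⊤
  node 2: ⊤
  node 3: ⊤
  node 4: ⊤
  node 5: ⊤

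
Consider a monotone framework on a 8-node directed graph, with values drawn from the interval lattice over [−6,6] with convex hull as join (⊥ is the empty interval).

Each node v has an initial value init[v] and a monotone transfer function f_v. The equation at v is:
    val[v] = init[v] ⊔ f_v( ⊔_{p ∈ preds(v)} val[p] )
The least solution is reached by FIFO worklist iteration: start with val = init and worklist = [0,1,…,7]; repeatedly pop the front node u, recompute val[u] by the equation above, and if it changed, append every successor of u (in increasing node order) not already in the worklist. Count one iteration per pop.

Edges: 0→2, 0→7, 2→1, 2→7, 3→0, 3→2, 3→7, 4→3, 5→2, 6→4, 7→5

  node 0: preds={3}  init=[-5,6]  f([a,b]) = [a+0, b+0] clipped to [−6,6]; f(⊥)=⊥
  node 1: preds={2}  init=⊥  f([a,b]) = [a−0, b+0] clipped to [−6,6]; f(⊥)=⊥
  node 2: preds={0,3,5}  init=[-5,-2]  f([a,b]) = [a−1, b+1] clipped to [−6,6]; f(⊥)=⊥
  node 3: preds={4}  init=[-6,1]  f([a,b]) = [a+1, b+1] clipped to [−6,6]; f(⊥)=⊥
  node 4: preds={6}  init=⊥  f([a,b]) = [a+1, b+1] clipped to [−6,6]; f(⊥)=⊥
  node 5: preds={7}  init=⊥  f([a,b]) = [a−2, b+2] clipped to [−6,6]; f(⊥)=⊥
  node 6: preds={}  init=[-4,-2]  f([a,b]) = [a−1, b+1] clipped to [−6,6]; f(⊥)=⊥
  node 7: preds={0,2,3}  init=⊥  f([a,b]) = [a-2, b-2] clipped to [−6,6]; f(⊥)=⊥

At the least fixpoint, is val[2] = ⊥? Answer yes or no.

no

Worklist (12 pops):
  #1 pop 0: in=[-6,1] → [-6,6] (was [-5,6]); enqueue []
  #2 pop 1: in=[-5,-2] → [-5,-2] (was ⊥); enqueue []
  #3 pop 2: in=[-6,6] → [-6,6] (was [-5,-2]); enqueue [1]
  #4 pop 3: in=⊥ → [-6,1] (no change)
  #5 pop 4: in=[-4,-2] → [-3,-1] (was ⊥); enqueue [3]
  #6 pop 5: in=⊥ → ⊥ (no change)
  #7 pop 6: in=⊥ → [-4,-2] (no change)
  #8 pop 7: in=[-6,6] → [-6,4] (was ⊥); enqueue [5]
  #9 pop 1: in=[-6,6] → [-6,6] (was [-5,-2]); enqueue []
  #10 pop 3: in=[-3,-1] → [-6,1] (no change)
  #11 pop 5: in=[-6,4] → [-6,6] (was ⊥); enqueue [2]
  #12 pop 2: in=[-6,6] → [-6,6] (no change)

Fixpoint:
  val[0] = [-6,6]
  val[1] = [-6,6]
  val[2] = [-6,6]
  val[3] = [-6,1]
  val[4] = [-3,-1]
  val[5] = [-6,6]
  val[6] = [-4,-2]
  val[7] = [-6,4]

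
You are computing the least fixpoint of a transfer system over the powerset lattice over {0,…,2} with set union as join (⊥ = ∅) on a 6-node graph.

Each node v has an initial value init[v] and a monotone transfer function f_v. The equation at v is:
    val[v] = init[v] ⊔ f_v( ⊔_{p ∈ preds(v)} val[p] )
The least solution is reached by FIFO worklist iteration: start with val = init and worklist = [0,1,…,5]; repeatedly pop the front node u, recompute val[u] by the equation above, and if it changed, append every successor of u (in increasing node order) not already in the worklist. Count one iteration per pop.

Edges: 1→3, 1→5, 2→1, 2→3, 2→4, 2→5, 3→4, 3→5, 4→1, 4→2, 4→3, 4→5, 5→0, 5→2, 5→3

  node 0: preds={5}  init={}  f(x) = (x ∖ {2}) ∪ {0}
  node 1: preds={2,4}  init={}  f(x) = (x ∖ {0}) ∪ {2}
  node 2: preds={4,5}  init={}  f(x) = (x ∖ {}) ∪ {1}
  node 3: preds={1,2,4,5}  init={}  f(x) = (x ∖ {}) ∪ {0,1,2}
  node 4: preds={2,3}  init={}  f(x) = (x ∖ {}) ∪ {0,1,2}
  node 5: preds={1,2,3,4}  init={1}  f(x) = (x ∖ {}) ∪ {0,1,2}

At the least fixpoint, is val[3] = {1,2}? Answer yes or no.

Iteration log — 13 steps:
  step 1. node 0  ⊔preds={1}  new={0,1}  old={}  +wl: 
  step 2. node 1  ⊔preds={}  new={2}  old={}  +wl: 
  step 3. node 2  ⊔preds={1}  new={1}  old={}  +wl: 1
  step 4. node 3  ⊔preds={1,2}  new={0,1,2}  old={}  +wl: 
  step 5. node 4  ⊔preds={0,1,2}  new={0,1,2}  old={}  +wl: 2,3
  step 6. node 5  ⊔preds={0,1,2}  new={0,1,2}  old={1}  +wl: 0
  step 7. node 1  ⊔preds={0,1,2}  new={1,2}  old={2}  +wl: 5
  step 8. node 2  ⊔preds={0,1,2}  new={0,1,2}  old={1}  +wl: 1,4
  step 9. node 3  ⊔preds={0,1,2}  new={0,1,2}  stable
  step 10. node 0  ⊔preds={0,1,2}  new={0,1}  stable
  step 11. node 5  ⊔preds={0,1,2}  new={0,1,2}  stable
  step 12. node 1  ⊔preds={0,1,2}  new={1,2}  stable
  step 13. node 4  ⊔preds={0,1,2}  new={0,1,2}  stable

Least fixpoint reached:
  node 0: {0,1}
  node 1: {1,2}
  node 2: {0,1,2}
  node 3: {0,1,2}
  node 4: {0,1,2}
  node 5: {0,1,2}

no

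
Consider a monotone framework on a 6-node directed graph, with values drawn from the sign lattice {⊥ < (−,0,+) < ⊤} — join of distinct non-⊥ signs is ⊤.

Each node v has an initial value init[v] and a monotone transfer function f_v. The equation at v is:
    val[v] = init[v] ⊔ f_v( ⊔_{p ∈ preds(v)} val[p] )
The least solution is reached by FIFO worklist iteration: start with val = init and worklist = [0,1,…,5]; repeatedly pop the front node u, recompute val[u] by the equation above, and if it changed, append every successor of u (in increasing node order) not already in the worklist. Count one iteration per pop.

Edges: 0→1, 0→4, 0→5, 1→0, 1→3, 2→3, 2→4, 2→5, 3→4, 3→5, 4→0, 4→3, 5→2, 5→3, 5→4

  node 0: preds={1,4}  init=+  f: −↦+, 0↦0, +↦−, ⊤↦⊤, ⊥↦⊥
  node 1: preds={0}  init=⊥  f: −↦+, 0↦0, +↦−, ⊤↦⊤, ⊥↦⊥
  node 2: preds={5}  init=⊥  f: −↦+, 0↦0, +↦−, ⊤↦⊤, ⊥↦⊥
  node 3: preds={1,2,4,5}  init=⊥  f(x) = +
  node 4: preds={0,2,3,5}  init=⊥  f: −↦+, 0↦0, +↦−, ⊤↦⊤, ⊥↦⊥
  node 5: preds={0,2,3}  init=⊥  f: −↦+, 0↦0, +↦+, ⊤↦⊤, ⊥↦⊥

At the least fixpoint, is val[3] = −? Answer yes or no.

no

Trace (20 dequeues):
  [1] u=0 | in ⊥ | out + | ==
  [2] u=1 | in + | out − | prev ⊥ | push {0}
  [3] u=2 | in ⊥ | out ⊥ | ==
  [4] u=3 | in − | out + | prev ⊥ | push {}
  [5] u=4 | in + | out − | prev ⊥ | push {3}
  [6] u=5 | in + | out + | prev ⊥ | push {2,4}
  [7] u=0 | in − | out + | ==
  [8] u=3 | in ⊤ | out + | ==
  [9] u=2 | in + | out − | prev ⊥ | push {3,5}
  [10] u=4 | in ⊤ | out ⊤ | prev − | push {0}
  [11] u=3 | in ⊤ | out + | ==
  [12] u=5 | in ⊤ | out ⊤ | prev + | push {2,3,4}
  [13] u=0 | in ⊤ | out ⊤ | prev + | push {1,5}
  [14] u=2 | in ⊤ | out ⊤ | prev − | push {}
  [15] u=3 | in ⊤ | out + | ==
  [16] u=4 | in ⊤ | out ⊤ | ==
  [17] u=1 | in ⊤ | out ⊤ | prev − | push {0,3}
  [18] u=5 | in ⊤ | out ⊤ | ==
  [19] u=0 | in ⊤ | out ⊤ | ==
  [20] u=3 | in ⊤ | out + | ==

Converged values:
  [0] ⊤
  [1] ⊤
  [2] ⊤
  [3] +
  [4] ⊤
  [5] ⊤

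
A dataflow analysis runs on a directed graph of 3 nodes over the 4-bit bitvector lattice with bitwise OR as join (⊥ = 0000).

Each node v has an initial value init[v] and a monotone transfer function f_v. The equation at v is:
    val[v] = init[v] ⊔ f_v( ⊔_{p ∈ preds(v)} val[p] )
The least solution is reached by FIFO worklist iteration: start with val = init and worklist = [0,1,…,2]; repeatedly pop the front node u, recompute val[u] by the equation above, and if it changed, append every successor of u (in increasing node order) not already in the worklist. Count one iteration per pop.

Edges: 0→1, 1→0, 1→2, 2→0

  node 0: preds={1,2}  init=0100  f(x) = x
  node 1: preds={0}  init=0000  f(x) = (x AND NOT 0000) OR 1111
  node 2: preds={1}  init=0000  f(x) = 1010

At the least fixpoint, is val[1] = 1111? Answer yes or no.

Worklist (5 pops):
  #1 pop 0: in=0000 → 0100 (no change)
  #2 pop 1: in=0100 → 1111 (was 0000); enqueue [0]
  #3 pop 2: in=1111 → 1010 (was 0000); enqueue []
  #4 pop 0: in=1111 → 1111 (was 0100); enqueue [1]
  #5 pop 1: in=1111 → 1111 (no change)

Fixpoint:
  val[0] = 1111
  val[1] = 1111
  val[2] = 1010

yes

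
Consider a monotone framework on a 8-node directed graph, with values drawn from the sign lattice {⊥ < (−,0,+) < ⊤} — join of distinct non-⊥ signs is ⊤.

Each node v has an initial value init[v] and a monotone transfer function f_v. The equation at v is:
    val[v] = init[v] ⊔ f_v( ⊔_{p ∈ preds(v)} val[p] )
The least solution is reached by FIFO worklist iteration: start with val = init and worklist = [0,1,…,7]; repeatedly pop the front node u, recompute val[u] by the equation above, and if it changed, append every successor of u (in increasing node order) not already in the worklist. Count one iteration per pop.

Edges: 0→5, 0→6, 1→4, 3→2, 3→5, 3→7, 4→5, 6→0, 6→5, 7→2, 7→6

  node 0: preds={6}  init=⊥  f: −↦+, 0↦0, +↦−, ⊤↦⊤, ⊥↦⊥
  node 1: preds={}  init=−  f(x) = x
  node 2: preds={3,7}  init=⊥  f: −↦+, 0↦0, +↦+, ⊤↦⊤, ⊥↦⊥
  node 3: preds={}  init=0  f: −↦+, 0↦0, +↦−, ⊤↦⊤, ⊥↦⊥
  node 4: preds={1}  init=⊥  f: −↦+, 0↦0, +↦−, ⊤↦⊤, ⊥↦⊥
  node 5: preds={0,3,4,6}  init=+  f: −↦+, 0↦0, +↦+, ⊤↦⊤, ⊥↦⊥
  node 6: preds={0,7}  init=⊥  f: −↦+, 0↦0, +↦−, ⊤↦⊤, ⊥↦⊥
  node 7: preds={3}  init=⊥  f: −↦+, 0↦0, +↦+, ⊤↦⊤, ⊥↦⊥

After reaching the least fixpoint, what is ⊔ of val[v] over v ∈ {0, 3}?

Trace (13 dequeues):
  [1] u=0 | in ⊥ | out ⊥ | ==
  [2] u=1 | in ⊥ | out − | ==
  [3] u=2 | in 0 | out 0 | prev ⊥ | push {}
  [4] u=3 | in ⊥ | out 0 | ==
  [5] u=4 | in − | out + | prev ⊥ | push {}
  [6] u=5 | in ⊤ | out ⊤ | prev + | push {}
  [7] u=6 | in ⊥ | out ⊥ | ==
  [8] u=7 | in 0 | out 0 | prev ⊥ | push {2,6}
  [9] u=2 | in 0 | out 0 | ==
  [10] u=6 | in 0 | out 0 | prev ⊥ | push {0,5}
  [11] u=0 | in 0 | out 0 | prev ⊥ | push {6}
  [12] u=5 | in ⊤ | out ⊤ | ==
  [13] u=6 | in 0 | out 0 | ==

Converged values:
  [0] 0
  [1] −
  [2] 0
  [3] 0
  [4] +
  [5] ⊤
  [6] 0
  [7] 0

0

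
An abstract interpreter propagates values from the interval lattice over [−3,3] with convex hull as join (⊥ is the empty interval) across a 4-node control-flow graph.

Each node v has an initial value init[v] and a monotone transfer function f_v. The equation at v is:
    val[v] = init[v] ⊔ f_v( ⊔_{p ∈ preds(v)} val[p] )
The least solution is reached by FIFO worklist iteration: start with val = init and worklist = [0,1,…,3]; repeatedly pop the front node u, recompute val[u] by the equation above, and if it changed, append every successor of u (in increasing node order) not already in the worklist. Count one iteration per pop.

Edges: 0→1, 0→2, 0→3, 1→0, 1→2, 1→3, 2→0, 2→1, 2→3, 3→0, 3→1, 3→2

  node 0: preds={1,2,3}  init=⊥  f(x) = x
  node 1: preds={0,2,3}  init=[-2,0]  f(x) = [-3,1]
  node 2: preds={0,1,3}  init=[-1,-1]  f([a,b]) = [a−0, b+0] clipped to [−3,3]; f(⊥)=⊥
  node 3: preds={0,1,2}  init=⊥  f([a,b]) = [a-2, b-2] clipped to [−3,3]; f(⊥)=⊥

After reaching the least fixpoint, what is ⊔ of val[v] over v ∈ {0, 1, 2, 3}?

Iteration log — 8 steps:
  step 1. node 0  ⊔preds=[-2,0]  new=[-2,0]  old=⊥  +wl: 
  step 2. node 1  ⊔preds=[-2,0]  new=[-3,1]  old=[-2,0]  +wl: 0
  step 3. node 2  ⊔preds=[-3,1]  new=[-3,1]  old=[-1,-1]  +wl: 1
  step 4. node 3  ⊔preds=[-3,1]  new=[-3,-1]  old=⊥  +wl: 2
  step 5. node 0  ⊔preds=[-3,1]  new=[-3,1]  old=[-2,0]  +wl: 3
  step 6. node 1  ⊔preds=[-3,1]  new=[-3,1]  stable
  step 7. node 2  ⊔preds=[-3,1]  new=[-3,1]  stable
  step 8. node 3  ⊔preds=[-3,1]  new=[-3,-1]  stable

Least fixpoint reached:
  node 0: [-3,1]
  node 1: [-3,1]
  node 2: [-3,1]
  node 3: [-3,-1]

[-3,1]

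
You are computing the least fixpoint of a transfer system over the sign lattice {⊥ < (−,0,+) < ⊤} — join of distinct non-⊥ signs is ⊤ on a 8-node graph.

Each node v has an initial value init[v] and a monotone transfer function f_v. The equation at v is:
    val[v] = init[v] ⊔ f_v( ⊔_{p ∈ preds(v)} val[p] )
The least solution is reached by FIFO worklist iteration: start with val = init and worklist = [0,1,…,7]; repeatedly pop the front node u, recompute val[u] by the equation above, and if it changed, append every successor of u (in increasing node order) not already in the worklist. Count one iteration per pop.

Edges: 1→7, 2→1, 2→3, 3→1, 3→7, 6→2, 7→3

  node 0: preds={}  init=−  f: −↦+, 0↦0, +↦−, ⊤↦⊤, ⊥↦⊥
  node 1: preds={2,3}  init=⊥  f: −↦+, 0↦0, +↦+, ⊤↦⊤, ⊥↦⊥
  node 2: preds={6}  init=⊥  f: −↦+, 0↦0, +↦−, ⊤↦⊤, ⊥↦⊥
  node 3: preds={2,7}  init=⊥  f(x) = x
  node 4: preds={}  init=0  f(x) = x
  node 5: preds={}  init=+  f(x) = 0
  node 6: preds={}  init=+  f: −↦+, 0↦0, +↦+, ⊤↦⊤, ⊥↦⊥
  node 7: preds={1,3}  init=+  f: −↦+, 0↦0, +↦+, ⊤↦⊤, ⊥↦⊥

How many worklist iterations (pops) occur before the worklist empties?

Worklist (11 pops):
  #1 pop 0: in=⊥ → − (no change)
  #2 pop 1: in=⊥ → ⊥ (no change)
  #3 pop 2: in=+ → − (was ⊥); enqueue [1]
  #4 pop 3: in=⊤ → ⊤ (was ⊥); enqueue []
  #5 pop 4: in=⊥ → 0 (no change)
  #6 pop 5: in=⊥ → ⊤ (was +); enqueue []
  #7 pop 6: in=⊥ → + (no change)
  #8 pop 7: in=⊤ → ⊤ (was +); enqueue [3]
  #9 pop 1: in=⊤ → ⊤ (was ⊥); enqueue [7]
  #10 pop 3: in=⊤ → ⊤ (no change)
  #11 pop 7: in=⊤ → ⊤ (no change)

Fixpoint:
  val[0] = −
  val[1] = ⊤
  val[2] = −
  val[3] = ⊤
  val[4] = 0
  val[5] = ⊤
  val[6] = +
  val[7] = ⊤

11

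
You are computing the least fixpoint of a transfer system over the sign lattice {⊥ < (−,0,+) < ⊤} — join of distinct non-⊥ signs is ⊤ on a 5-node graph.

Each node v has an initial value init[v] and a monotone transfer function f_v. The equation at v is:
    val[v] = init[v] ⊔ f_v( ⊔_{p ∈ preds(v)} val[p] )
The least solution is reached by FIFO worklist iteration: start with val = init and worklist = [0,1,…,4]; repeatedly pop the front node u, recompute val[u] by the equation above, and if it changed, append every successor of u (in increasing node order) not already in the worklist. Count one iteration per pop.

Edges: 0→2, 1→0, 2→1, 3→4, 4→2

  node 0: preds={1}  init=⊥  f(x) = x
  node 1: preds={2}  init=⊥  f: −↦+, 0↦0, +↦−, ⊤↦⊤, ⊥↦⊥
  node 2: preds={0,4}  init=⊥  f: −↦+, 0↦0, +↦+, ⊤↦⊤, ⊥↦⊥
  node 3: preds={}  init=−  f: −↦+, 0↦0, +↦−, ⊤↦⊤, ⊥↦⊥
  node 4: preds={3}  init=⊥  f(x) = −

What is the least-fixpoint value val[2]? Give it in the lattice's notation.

+

Trace (9 dequeues):
  [1] u=0 | in ⊥ | out ⊥ | ==
  [2] u=1 | in ⊥ | out ⊥ | ==
  [3] u=2 | in ⊥ | out ⊥ | ==
  [4] u=3 | in ⊥ | out − | ==
  [5] u=4 | in − | out − | prev ⊥ | push {2}
  [6] u=2 | in − | out + | prev ⊥ | push {1}
  [7] u=1 | in + | out − | prev ⊥ | push {0}
  [8] u=0 | in − | out − | prev ⊥ | push {2}
  [9] u=2 | in − | out + | ==

Converged values:
  [0] −
  [1] −
  [2] +
  [3] −
  [4] −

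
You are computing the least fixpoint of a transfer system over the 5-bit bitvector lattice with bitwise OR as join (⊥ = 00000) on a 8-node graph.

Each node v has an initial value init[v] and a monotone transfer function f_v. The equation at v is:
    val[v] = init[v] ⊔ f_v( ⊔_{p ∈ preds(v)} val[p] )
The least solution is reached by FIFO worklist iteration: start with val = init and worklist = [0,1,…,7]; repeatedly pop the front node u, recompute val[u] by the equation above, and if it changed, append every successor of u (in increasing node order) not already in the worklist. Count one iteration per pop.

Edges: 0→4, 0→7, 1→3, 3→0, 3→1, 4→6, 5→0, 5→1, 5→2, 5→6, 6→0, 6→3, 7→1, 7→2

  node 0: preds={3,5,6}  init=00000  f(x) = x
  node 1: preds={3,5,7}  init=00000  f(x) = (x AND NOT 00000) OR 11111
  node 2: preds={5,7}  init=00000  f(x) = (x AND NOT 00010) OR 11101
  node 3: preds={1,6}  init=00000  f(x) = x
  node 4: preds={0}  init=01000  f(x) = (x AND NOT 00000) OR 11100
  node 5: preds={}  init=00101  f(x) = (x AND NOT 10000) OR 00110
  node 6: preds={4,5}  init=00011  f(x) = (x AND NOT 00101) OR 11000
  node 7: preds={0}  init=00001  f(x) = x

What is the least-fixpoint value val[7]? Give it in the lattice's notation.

11111

Iteration log — 16 steps:
  step 1. node 0  ⊔preds=00111  new=00111  old=00000  +wl: 
  step 2. node 1  ⊔preds=00101  new=11111  old=00000  +wl: 
  step 3. node 2  ⊔preds=00101  new=11101  old=00000  +wl: 
  step 4. node 3  ⊔preds=11111  new=11111  old=00000  +wl: 0,1
  step 5. node 4  ⊔preds=00111  new=11111  old=01000  +wl: 
  step 6. node 5  ⊔preds=00000  new=00111  old=00101  +wl: 2
  step 7. node 6  ⊔preds=11111  new=11011  old=00011  +wl: 3
  step 8. node 7  ⊔preds=00111  new=00111  old=00001  +wl: 
  step 9. node 0  ⊔preds=11111  new=11111  old=00111  +wl: 4,7
  step 10. node 1  ⊔preds=11111  new=11111  stable
  step 11. node 2  ⊔preds=00111  new=11101  stable
  step 12. node 3  ⊔preds=11111  new=11111  stable
  step 13. node 4  ⊔preds=11111  new=11111  stable
  step 14. node 7  ⊔preds=11111  new=11111  old=00111  +wl: 1,2
  step 15. node 1  ⊔preds=11111  new=11111  stable
  step 16. node 2  ⊔preds=11111  new=11101  stable

Least fixpoint reached:
  node 0: 11111
  node 1: 11111
  node 2: 11101
  node 3: 11111
  node 4: 11111
  node 5: 00111
  node 6: 11011
  node 7: 11111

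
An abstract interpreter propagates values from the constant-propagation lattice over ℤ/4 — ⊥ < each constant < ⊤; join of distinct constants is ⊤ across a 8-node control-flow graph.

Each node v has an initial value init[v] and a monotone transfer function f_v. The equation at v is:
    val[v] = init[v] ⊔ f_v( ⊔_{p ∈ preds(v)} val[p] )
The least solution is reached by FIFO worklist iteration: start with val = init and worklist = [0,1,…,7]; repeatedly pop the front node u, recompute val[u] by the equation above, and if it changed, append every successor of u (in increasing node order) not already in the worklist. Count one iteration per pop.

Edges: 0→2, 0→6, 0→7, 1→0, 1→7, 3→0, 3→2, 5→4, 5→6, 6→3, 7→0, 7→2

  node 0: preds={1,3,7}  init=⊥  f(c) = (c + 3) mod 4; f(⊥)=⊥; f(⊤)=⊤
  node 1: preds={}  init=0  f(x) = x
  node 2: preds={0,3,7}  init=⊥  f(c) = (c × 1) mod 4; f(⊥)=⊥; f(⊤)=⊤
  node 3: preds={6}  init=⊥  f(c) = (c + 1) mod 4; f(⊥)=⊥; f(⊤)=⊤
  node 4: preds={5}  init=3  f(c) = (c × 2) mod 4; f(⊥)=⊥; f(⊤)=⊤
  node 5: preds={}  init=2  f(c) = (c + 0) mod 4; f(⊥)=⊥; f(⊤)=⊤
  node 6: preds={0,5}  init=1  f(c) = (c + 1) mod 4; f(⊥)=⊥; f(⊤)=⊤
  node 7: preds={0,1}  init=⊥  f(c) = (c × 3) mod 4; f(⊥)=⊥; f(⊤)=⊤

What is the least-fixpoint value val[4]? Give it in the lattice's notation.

Trace (15 dequeues):
  [1] u=0 | in 0 | out 3 | prev ⊥ | push {}
  [2] u=1 | in ⊥ | out 0 | ==
  [3] u=2 | in 3 | out 3 | prev ⊥ | push {}
  [4] u=3 | in 1 | out 2 | prev ⊥ | push {0,2}
  [5] u=4 | in 2 | out ⊤ | prev 3 | push {}
  [6] u=5 | in ⊥ | out 2 | ==
  [7] u=6 | in ⊤ | out ⊤ | prev 1 | push {3}
  [8] u=7 | in ⊤ | out ⊤ | prev ⊥ | push {}
  [9] u=0 | in ⊤ | out ⊤ | prev 3 | push {6,7}
  [10] u=2 | in ⊤ | out ⊤ | prev 3 | push {}
  [11] u=3 | in ⊤ | out ⊤ | prev 2 | push {0,2}
  [12] u=6 | in ⊤ | out ⊤ | ==
  [13] u=7 | in ⊤ | out ⊤ | ==
  [14] u=0 | in ⊤ | out ⊤ | ==
  [15] u=2 | in ⊤ | out ⊤ | ==

Converged values:
  [0] ⊤
  [1] 0
  [2] ⊤
  [3] ⊤
  [4] ⊤
  [5] 2
  [6] ⊤
  [7] ⊤

⊤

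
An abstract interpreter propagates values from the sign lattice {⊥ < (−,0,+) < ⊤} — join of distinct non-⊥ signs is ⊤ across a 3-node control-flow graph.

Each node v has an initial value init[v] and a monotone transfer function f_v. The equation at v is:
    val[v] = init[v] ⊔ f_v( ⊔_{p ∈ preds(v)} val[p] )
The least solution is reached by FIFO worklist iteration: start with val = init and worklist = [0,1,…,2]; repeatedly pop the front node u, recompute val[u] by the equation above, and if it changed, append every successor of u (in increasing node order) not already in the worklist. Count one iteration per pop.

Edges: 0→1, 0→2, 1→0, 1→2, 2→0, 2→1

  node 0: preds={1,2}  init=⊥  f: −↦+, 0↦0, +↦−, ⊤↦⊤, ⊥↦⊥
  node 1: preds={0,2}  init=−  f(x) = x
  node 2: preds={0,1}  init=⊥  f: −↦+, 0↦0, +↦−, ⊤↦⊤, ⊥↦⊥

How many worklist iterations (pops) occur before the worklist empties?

6

Iteration log — 6 steps:
  step 1. node 0  ⊔preds=−  new=+  old=⊥  +wl: 
  step 2. node 1  ⊔preds=+  new=⊤  old=−  +wl: 0
  step 3. node 2  ⊔preds=⊤  new=⊤  old=⊥  +wl: 1
  step 4. node 0  ⊔preds=⊤  new=⊤  old=+  +wl: 2
  step 5. node 1  ⊔preds=⊤  new=⊤  stable
  step 6. node 2  ⊔preds=⊤  new=⊤  stable

Least fixpoint reached:
  node 0: ⊤
  node 1: ⊤
  node 2: ⊤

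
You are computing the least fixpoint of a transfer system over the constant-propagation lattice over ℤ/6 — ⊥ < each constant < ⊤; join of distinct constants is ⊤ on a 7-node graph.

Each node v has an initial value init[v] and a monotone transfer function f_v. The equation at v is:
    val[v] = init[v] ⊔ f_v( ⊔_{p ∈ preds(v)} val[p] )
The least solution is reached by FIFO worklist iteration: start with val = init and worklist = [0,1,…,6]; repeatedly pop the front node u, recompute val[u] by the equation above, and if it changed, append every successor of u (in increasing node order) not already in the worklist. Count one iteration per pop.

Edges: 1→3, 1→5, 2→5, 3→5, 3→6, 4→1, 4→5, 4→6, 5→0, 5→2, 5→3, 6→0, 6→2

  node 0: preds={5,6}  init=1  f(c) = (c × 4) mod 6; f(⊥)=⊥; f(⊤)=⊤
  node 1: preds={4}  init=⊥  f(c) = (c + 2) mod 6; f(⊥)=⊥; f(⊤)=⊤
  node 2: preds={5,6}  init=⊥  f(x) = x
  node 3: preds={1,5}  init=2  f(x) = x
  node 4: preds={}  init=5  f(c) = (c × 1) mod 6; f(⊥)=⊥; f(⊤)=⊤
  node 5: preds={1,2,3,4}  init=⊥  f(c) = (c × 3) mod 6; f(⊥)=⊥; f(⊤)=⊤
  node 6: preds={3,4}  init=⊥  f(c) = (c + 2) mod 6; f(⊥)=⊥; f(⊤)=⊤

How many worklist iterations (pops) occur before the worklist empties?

11

Worklist (11 pops):
  #1 pop 0: in=⊥ → 1 (no change)
  #2 pop 1: in=5 → 1 (was ⊥); enqueue []
  #3 pop 2: in=⊥ → ⊥ (no change)
  #4 pop 3: in=1 → ⊤ (was 2); enqueue []
  #5 pop 4: in=⊥ → 5 (no change)
  #6 pop 5: in=⊤ → ⊤ (was ⊥); enqueue [0,2,3]
  #7 pop 6: in=⊤ → ⊤ (was ⊥); enqueue []
  #8 pop 0: in=⊤ → ⊤ (was 1); enqueue []
  #9 pop 2: in=⊤ → ⊤ (was ⊥); enqueue [5]
  #10 pop 3: in=⊤ → ⊤ (no change)
  #11 pop 5: in=⊤ → ⊤ (no change)

Fixpoint:
  val[0] = ⊤
  val[1] = 1
  val[2] = ⊤
  val[3] = ⊤
  val[4] = 5
  val[5] = ⊤
  val[6] = ⊤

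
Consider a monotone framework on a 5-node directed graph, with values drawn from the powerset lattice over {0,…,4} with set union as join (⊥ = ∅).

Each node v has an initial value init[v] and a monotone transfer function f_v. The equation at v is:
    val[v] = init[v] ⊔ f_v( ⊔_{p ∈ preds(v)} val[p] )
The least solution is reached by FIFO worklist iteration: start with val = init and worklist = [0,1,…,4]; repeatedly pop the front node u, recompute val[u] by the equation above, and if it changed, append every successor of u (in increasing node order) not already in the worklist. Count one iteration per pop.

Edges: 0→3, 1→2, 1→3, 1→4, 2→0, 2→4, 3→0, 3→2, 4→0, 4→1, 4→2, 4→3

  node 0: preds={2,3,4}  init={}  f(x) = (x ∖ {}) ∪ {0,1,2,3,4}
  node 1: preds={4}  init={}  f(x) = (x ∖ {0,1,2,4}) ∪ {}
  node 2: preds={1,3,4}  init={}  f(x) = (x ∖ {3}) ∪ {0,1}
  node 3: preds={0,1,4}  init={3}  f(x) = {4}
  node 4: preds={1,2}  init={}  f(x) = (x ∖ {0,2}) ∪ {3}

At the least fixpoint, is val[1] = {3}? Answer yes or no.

yes

Worklist (15 pops):
  #1 pop 0: in={3} → {0,1,2,3,4} (was {}); enqueue []
  #2 pop 1: in={} → {} (no change)
  #3 pop 2: in={3} → {0,1} (was {}); enqueue [0]
  #4 pop 3: in={0,1,2,3,4} → {3,4} (was {3}); enqueue [2]
  #5 pop 4: in={0,1} → {1,3} (was {}); enqueue [1,3]
  #6 pop 0: in={0,1,3,4} → {0,1,2,3,4} (no change)
  #7 pop 2: in={1,3,4} → {0,1,4} (was {0,1}); enqueue [0,4]
  #8 pop 1: in={1,3} → {3} (was {}); enqueue [2]
  #9 pop 3: in={0,1,2,3,4} → {3,4} (no change)
  #10 pop 0: in={0,1,3,4} → {0,1,2,3,4} (no change)
  #11 pop 4: in={0,1,3,4} → {1,3,4} (was {1,3}); enqueue [0,1,3]
  #12 pop 2: in={1,3,4} → {0,1,4} (no change)
  #13 pop 0: in={0,1,3,4} → {0,1,2,3,4} (no change)
  #14 pop 1: in={1,3,4} → {3} (no change)
  #15 pop 3: in={0,1,2,3,4} → {3,4} (no change)

Fixpoint:
  val[0] = {0,1,2,3,4}
  val[1] = {3}
  val[2] = {0,1,4}
  val[3] = {3,4}
  val[4] = {1,3,4}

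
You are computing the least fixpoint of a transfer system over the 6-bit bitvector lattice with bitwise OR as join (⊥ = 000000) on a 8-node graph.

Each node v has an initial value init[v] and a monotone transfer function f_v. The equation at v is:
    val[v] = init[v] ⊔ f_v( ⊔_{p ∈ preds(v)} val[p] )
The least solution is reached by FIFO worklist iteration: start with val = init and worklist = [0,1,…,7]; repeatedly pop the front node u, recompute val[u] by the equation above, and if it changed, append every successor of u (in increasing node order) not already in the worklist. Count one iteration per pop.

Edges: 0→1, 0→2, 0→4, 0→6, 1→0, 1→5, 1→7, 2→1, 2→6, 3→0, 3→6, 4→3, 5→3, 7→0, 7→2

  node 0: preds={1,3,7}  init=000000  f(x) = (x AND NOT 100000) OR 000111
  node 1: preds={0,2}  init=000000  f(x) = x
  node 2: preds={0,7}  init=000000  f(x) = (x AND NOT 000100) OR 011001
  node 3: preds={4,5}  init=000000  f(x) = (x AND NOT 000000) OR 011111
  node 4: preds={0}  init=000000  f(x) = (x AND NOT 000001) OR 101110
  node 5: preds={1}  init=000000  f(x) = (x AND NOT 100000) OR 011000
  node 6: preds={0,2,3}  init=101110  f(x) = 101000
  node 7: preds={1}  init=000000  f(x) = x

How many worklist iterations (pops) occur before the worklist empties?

Iteration log — 20 steps:
  step 1. node 0  ⊔preds=000000  new=000111  old=000000  +wl: 
  step 2. node 1  ⊔preds=000111  new=000111  old=000000  +wl: 0
  step 3. node 2  ⊔preds=000111  new=011011  old=000000  +wl: 1
  step 4. node 3  ⊔preds=000000  new=011111  old=000000  +wl: 
  step 5. node 4  ⊔preds=000111  new=101110  old=000000  +wl: 3
  step 6. node 5  ⊔preds=000111  new=011111  old=000000  +wl: 
  step 7. node 6  ⊔preds=011111  new=101110  stable
  step 8. node 7  ⊔preds=000111  new=000111  old=000000  +wl: 2
  step 9. node 0  ⊔preds=011111  new=011111  old=000111  +wl: 4,6
  step 10. node 1  ⊔preds=011111  new=011111  old=000111  +wl: 0,5,7
  step 11. node 3  ⊔preds=111111  new=111111  old=011111  +wl: 
  step 12. node 2  ⊔preds=011111  new=011011  stable
  step 13. node 4  ⊔preds=011111  new=111110  old=101110  +wl: 3
  step 14. node 6  ⊔preds=111111  new=101110  stable
  step 15. node 0  ⊔preds=111111  new=011111  stable
  step 16. node 5  ⊔preds=011111  new=011111  stable
  step 17. node 7  ⊔preds=011111  new=011111  old=000111  +wl: 0,2
  step 18. node 3  ⊔preds=111111  new=111111  stable
  step 19. node 0  ⊔preds=111111  new=011111  stable
  step 20. node 2  ⊔preds=011111  new=011011  stable

Least fixpoint reached:
  node 0: 011111
  node 1: 011111
  node 2: 011011
  node 3: 111111
  node 4: 111110
  node 5: 011111
  node 6: 101110
  node 7: 011111

20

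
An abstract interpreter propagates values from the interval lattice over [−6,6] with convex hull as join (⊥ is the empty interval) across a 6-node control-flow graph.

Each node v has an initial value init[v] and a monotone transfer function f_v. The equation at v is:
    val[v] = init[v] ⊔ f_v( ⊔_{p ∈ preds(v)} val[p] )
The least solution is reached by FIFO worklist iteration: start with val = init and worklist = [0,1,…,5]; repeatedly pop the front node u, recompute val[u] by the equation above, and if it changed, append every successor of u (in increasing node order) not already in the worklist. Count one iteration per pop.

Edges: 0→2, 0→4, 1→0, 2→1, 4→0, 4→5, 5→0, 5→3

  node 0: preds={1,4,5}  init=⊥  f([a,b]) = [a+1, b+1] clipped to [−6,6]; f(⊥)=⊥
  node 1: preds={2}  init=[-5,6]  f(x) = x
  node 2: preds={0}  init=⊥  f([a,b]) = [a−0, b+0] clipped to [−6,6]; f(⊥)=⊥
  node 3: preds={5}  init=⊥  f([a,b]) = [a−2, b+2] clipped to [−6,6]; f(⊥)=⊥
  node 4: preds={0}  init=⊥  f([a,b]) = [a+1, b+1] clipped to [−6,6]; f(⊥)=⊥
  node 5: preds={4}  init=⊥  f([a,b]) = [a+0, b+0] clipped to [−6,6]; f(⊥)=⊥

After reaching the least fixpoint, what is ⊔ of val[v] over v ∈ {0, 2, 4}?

[-4,6]

Trace (9 dequeues):
  [1] u=0 | in [-5,6] | out [-4,6] | prev ⊥ | push {}
  [2] u=1 | in ⊥ | out [-5,6] | ==
  [3] u=2 | in [-4,6] | out [-4,6] | prev ⊥ | push {1}
  [4] u=3 | in ⊥ | out ⊥ | ==
  [5] u=4 | in [-4,6] | out [-3,6] | prev ⊥ | push {0}
  [6] u=5 | in [-3,6] | out [-3,6] | prev ⊥ | push {3}
  [7] u=1 | in [-4,6] | out [-5,6] | ==
  [8] u=0 | in [-5,6] | out [-4,6] | ==
  [9] u=3 | in [-3,6] | out [-5,6] | prev ⊥ | push {}

Converged values:
  [0] [-4,6]
  [1] [-5,6]
  [2] [-4,6]
  [3] [-5,6]
  [4] [-3,6]
  [5] [-3,6]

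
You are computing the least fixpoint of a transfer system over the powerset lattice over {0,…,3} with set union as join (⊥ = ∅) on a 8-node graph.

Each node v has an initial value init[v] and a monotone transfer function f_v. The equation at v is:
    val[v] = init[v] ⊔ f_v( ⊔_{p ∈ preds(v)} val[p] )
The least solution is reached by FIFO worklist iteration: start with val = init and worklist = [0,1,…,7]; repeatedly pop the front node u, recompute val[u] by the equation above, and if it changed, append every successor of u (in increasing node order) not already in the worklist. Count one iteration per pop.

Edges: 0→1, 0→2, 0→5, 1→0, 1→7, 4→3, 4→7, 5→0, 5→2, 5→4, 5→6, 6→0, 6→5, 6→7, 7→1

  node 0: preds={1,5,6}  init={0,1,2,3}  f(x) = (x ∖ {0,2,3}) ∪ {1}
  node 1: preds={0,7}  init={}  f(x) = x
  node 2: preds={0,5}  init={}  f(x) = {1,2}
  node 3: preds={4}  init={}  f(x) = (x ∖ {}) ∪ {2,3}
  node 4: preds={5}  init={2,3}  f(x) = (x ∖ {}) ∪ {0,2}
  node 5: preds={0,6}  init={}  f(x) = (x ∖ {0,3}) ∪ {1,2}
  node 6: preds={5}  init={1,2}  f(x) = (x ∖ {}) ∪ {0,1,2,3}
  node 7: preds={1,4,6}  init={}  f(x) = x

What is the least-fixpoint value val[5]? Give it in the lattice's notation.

Worklist (16 pops):
  #1 pop 0: in={1,2} → {0,1,2,3} (no change)
  #2 pop 1: in={0,1,2,3} → {0,1,2,3} (was {}); enqueue [0]
  #3 pop 2: in={0,1,2,3} → {1,2} (was {}); enqueue []
  #4 pop 3: in={2,3} → {2,3} (was {}); enqueue []
  #5 pop 4: in={} → {0,2,3} (was {2,3}); enqueue [3]
  #6 pop 5: in={0,1,2,3} → {1,2} (was {}); enqueue [2,4]
  #7 pop 6: in={1,2} → {0,1,2,3} (was {1,2}); enqueue [5]
  #8 pop 7: in={0,1,2,3} → {0,1,2,3} (was {}); enqueue [1]
  #9 pop 0: in={0,1,2,3} → {0,1,2,3} (no change)
  #10 pop 3: in={0,2,3} → {0,2,3} (was {2,3}); enqueue []
  #11 pop 2: in={0,1,2,3} → {1,2} (no change)
  #12 pop 4: in={1,2} → {0,1,2,3} (was {0,2,3}); enqueue [3,7]
  #13 pop 5: in={0,1,2,3} → {1,2} (no change)
  #14 pop 1: in={0,1,2,3} → {0,1,2,3} (no change)
  #15 pop 3: in={0,1,2,3} → {0,1,2,3} (was {0,2,3}); enqueue []
  #16 pop 7: in={0,1,2,3} → {0,1,2,3} (no change)

Fixpoint:
  val[0] = {0,1,2,3}
  val[1] = {0,1,2,3}
  val[2] = {1,2}
  val[3] = {0,1,2,3}
  val[4] = {0,1,2,3}
  val[5] = {1,2}
  val[6] = {0,1,2,3}
  val[7] = {0,1,2,3}

{1,2}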